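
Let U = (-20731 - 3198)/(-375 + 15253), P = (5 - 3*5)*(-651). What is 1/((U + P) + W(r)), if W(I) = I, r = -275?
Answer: 14878/92740401 ≈ 0.00016043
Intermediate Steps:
P = 6510 (P = (5 - 15)*(-651) = -10*(-651) = 6510)
U = -23929/14878 ≈ -1.6083
1/((U + P) + W(r)) = 1/((-23929/14878 + 6510) - 275) = 1/(96831851/14878 - 275) = 1/(92740401/14878) = 14878/92740401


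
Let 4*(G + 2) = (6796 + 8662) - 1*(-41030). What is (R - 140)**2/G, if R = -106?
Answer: 15129/3530 ≈ 4.2858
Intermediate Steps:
G = 14120 (G = -2 + ((6796 + 8662) - 1*(-41030))/4 = -2 + (15458 + 41030)/4 = -2 + (1/4)*56488 = -2 + 14122 = 14120)
(R - 140)**2/G = (-106 - 140)**2/14120 = (-246)**2*(1/14120) = 60516*(1/14120) = 15129/3530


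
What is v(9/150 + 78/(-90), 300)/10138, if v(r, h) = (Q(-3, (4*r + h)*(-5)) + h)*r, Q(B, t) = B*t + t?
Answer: -1482734/5702625 ≈ -0.26001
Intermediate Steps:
Q(B, t) = t + B*t
v(r, h) = r*(11*h + 40*r) (v(r, h) = (((4*r + h)*(-5))*(1 - 3) + h)*r = (((h + 4*r)*(-5))*(-2) + h)*r = ((-20*r - 5*h)*(-2) + h)*r = ((10*h + 40*r) + h)*r = (11*h + 40*r)*r = r*(11*h + 40*r))
v(9/150 + 78/(-90), 300)/10138 = ((9/150 + 78/(-90))*(11*300 + 40*(9/150 + 78/(-90))))/10138 = ((9*(1/150) + 78*(-1/90))*(3300 + 40*(9*(1/150) + 78*(-1/90))))*(1/10138) = ((3/50 - 13/15)*(3300 + 40*(3/50 - 13/15)))*(1/10138) = -121*(3300 + 40*(-121/150))/150*(1/10138) = -121*(3300 - 484/15)/150*(1/10138) = -121/150*49016/15*(1/10138) = -2965468/1125*1/10138 = -1482734/5702625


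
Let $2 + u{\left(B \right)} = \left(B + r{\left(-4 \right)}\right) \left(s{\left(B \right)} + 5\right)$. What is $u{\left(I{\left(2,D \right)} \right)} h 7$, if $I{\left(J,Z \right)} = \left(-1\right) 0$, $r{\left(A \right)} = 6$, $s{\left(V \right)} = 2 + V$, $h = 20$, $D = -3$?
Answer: $5600$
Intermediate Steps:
$I{\left(J,Z \right)} = 0$
$u{\left(B \right)} = -2 + \left(6 + B\right) \left(7 + B\right)$ ($u{\left(B \right)} = -2 + \left(B + 6\right) \left(\left(2 + B\right) + 5\right) = -2 + \left(6 + B\right) \left(7 + B\right)$)
$u{\left(I{\left(2,D \right)} \right)} h 7 = \left(40 + 0^{2} + 13 \cdot 0\right) 20 \cdot 7 = \left(40 + 0 + 0\right) 20 \cdot 7 = 40 \cdot 20 \cdot 7 = 800 \cdot 7 = 5600$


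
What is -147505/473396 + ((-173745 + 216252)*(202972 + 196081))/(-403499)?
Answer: -8030060883267911/191014812604 ≈ -42039.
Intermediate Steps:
-147505/473396 + ((-173745 + 216252)*(202972 + 196081))/(-403499) = -147505*1/473396 + (42507*399053)*(-1/403499) = -147505/473396 + 16962545871*(-1/403499) = -147505/473396 - 16962545871/403499 = -8030060883267911/191014812604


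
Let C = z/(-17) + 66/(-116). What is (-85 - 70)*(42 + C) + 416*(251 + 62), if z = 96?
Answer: 122916223/986 ≈ 1.2466e+5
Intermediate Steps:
C = -6129/986 (C = 96/(-17) + 66/(-116) = 96*(-1/17) + 66*(-1/116) = -96/17 - 33/58 = -6129/986 ≈ -6.2160)
(-85 - 70)*(42 + C) + 416*(251 + 62) = (-85 - 70)*(42 - 6129/986) + 416*(251 + 62) = -155*35283/986 + 416*313 = -5468865/986 + 130208 = 122916223/986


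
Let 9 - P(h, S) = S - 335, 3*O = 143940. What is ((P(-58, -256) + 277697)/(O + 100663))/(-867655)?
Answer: -278297/128970842165 ≈ -2.1578e-6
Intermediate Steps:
O = 47980 (O = (⅓)*143940 = 47980)
P(h, S) = 344 - S (P(h, S) = 9 - (S - 335) = 9 - (-335 + S) = 9 + (335 - S) = 344 - S)
((P(-58, -256) + 277697)/(O + 100663))/(-867655) = (((344 - 1*(-256)) + 277697)/(47980 + 100663))/(-867655) = (((344 + 256) + 277697)/148643)*(-1/867655) = ((600 + 277697)*(1/148643))*(-1/867655) = (278297*(1/148643))*(-1/867655) = (278297/148643)*(-1/867655) = -278297/128970842165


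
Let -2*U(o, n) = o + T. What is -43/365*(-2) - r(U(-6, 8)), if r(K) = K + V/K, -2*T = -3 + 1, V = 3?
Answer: -2529/730 ≈ -3.4644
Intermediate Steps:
T = 1 (T = -(-3 + 1)/2 = -½*(-2) = 1)
U(o, n) = -½ - o/2 (U(o, n) = -(o + 1)/2 = -(1 + o)/2 = -½ - o/2)
r(K) = K + 3/K
-43/365*(-2) - r(U(-6, 8)) = -43/365*(-2) - ((-½ - ½*(-6)) + 3/(-½ - ½*(-6))) = -43*1/365*(-2) - ((-½ + 3) + 3/(-½ + 3)) = -43/365*(-2) - (5/2 + 3/(5/2)) = 86/365 - (5/2 + 3*(⅖)) = 86/365 - (5/2 + 6/5) = 86/365 - 1*37/10 = 86/365 - 37/10 = -2529/730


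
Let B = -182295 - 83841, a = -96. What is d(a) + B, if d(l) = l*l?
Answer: -256920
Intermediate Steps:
d(l) = l²
B = -266136
d(a) + B = (-96)² - 266136 = 9216 - 266136 = -256920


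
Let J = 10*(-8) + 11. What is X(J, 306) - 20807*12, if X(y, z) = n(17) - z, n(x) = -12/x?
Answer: -4249842/17 ≈ -2.4999e+5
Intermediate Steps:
J = -69 (J = -80 + 11 = -69)
X(y, z) = -12/17 - z
X(J, 306) - 20807*12 = (-12/17 - 1*306) - 20807*12 = (-12/17 - 306) - 249684 = -5214/17 - 249684 = -4249842/17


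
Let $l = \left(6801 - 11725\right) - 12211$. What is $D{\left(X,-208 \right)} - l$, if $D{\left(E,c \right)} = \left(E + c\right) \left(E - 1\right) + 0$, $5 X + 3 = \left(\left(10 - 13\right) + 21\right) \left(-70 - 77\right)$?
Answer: $\frac{10218981}{25} \approx 4.0876 \cdot 10^{5}$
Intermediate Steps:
$X = - \frac{2649}{5}$ ($X = - \frac{3}{5} + \frac{\left(\left(10 - 13\right) + 21\right) \left(-70 - 77\right)}{5} = - \frac{3}{5} + \frac{\left(\left(10 - 13\right) + 21\right) \left(-147\right)}{5} = - \frac{3}{5} + \frac{\left(-3 + 21\right) \left(-147\right)}{5} = - \frac{3}{5} + \frac{18 \left(-147\right)}{5} = - \frac{3}{5} + \frac{1}{5} \left(-2646\right) = - \frac{3}{5} - \frac{2646}{5} = - \frac{2649}{5} \approx -529.8$)
$D{\left(E,c \right)} = \left(-1 + E\right) \left(E + c\right)$ ($D{\left(E,c \right)} = \left(E + c\right) \left(E - 1\right) + 0 = \left(E + c\right) \left(-1 + E\right) + 0 = \left(-1 + E\right) \left(E + c\right) + 0 = \left(-1 + E\right) \left(E + c\right)$)
$l = -17135$ ($l = -4924 - 12211 = -17135$)
$D{\left(X,-208 \right)} - l = \left(\left(- \frac{2649}{5}\right)^{2} - - \frac{2649}{5} - -208 - - \frac{550992}{5}\right) - -17135 = \left(\frac{7017201}{25} + \frac{2649}{5} + 208 + \frac{550992}{5}\right) + 17135 = \frac{9790606}{25} + 17135 = \frac{10218981}{25}$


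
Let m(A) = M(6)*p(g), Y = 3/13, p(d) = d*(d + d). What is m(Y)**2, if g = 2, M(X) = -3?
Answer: 576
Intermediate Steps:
p(d) = 2*d**2 (p(d) = d*(2*d) = 2*d**2)
Y = 3/13 (Y = 3*(1/13) = 3/13 ≈ 0.23077)
m(A) = -24 (m(A) = -6*2**2 = -6*4 = -3*8 = -24)
m(Y)**2 = (-24)**2 = 576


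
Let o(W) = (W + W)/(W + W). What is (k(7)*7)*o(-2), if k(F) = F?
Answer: 49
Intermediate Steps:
o(W) = 1 (o(W) = (2*W)/((2*W)) = (2*W)*(1/(2*W)) = 1)
(k(7)*7)*o(-2) = (7*7)*1 = 49*1 = 49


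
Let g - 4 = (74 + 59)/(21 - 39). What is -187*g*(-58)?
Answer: -330803/9 ≈ -36756.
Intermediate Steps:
g = -61/18 (g = 4 + (74 + 59)/(21 - 39) = 4 + 133/(-18) = 4 + 133*(-1/18) = 4 - 133/18 = -61/18 ≈ -3.3889)
-187*g*(-58) = -187*(-61/18)*(-58) = (11407/18)*(-58) = -330803/9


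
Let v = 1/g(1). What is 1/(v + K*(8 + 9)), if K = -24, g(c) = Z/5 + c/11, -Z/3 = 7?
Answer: -226/92263 ≈ -0.0024495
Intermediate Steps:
Z = -21 (Z = -3*7 = -21)
g(c) = -21/5 + c/11
v = -55/226 (v = 1/(-21/5 + (1/11)*1) = 1/(-21/5 + 1/11) = 1/(-226/55) = -55/226 ≈ -0.24336)
1/(v + K*(8 + 9)) = 1/(-55/226 - 24*(8 + 9)) = 1/(-55/226 - 24*17) = 1/(-55/226 - 408) = 1/(-92263/226) = -226/92263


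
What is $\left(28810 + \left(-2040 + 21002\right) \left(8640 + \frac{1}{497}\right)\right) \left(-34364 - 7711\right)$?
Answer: $- \frac{3426532565850900}{497} \approx -6.8944 \cdot 10^{12}$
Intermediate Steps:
$\left(28810 + \left(-2040 + 21002\right) \left(8640 + \frac{1}{497}\right)\right) \left(-34364 - 7711\right) = \left(28810 + 18962 \left(8640 + \frac{1}{497}\right)\right) \left(-42075\right) = \left(28810 + 18962 \cdot \frac{4294081}{497}\right) \left(-42075\right) = \left(28810 + \frac{81424363922}{497}\right) \left(-42075\right) = \frac{81438682492}{497} \left(-42075\right) = - \frac{3426532565850900}{497}$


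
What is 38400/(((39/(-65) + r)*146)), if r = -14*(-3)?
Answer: 32000/5037 ≈ 6.3530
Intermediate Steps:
r = 42
38400/(((39/(-65) + r)*146)) = 38400/(((39/(-65) + 42)*146)) = 38400/(((39*(-1/65) + 42)*146)) = 38400/(((-3/5 + 42)*146)) = 38400/(((207/5)*146)) = 38400/(30222/5) = 38400*(5/30222) = 32000/5037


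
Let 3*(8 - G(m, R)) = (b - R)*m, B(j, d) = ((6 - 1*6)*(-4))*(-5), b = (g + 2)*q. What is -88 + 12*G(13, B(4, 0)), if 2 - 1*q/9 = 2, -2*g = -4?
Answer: 8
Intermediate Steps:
g = 2 (g = -½*(-4) = 2)
q = 0 (q = 18 - 9*2 = 18 - 18 = 0)
b = 0 (b = (2 + 2)*0 = 4*0 = 0)
B(j, d) = 0 (B(j, d) = ((6 - 6)*(-4))*(-5) = (0*(-4))*(-5) = 0*(-5) = 0)
G(m, R) = 8 + R*m/3 (G(m, R) = 8 - (0 - R)*m/3 = 8 - (-R)*m/3 = 8 - (-1)*R*m/3 = 8 + R*m/3)
-88 + 12*G(13, B(4, 0)) = -88 + 12*(8 + (⅓)*0*13) = -88 + 12*(8 + 0) = -88 + 12*8 = -88 + 96 = 8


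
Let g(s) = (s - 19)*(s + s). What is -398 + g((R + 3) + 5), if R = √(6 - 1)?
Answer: -564 - 6*√5 ≈ -577.42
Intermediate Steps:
R = √5 ≈ 2.2361
g(s) = 2*s*(-19 + s) (g(s) = (-19 + s)*(2*s) = 2*s*(-19 + s))
-398 + g((R + 3) + 5) = -398 + 2*((√5 + 3) + 5)*(-19 + ((√5 + 3) + 5)) = -398 + 2*((3 + √5) + 5)*(-19 + ((3 + √5) + 5)) = -398 + 2*(8 + √5)*(-19 + (8 + √5)) = -398 + 2*(8 + √5)*(-11 + √5) = -398 + 2*(-11 + √5)*(8 + √5)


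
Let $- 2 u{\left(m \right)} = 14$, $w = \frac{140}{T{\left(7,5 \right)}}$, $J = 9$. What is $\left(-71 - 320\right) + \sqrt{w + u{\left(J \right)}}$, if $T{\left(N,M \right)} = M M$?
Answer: $-391 + \frac{i \sqrt{35}}{5} \approx -391.0 + 1.1832 i$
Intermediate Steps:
$T{\left(N,M \right)} = M^{2}$
$w = \frac{28}{5}$ ($w = \frac{140}{5^{2}} = \frac{140}{25} = 140 \cdot \frac{1}{25} = \frac{28}{5} \approx 5.6$)
$u{\left(m \right)} = -7$ ($u{\left(m \right)} = \left(- \frac{1}{2}\right) 14 = -7$)
$\left(-71 - 320\right) + \sqrt{w + u{\left(J \right)}} = \left(-71 - 320\right) + \sqrt{\frac{28}{5} - 7} = -391 + \sqrt{- \frac{7}{5}} = -391 + \frac{i \sqrt{35}}{5}$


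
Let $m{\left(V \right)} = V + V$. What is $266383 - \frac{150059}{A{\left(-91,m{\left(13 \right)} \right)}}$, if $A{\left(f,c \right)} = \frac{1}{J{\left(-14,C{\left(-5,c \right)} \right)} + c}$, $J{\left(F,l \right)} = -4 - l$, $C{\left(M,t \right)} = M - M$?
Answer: $-3034915$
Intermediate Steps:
$C{\left(M,t \right)} = 0$
$m{\left(V \right)} = 2 V$
$A{\left(f,c \right)} = \frac{1}{-4 + c}$ ($A{\left(f,c \right)} = \frac{1}{\left(-4 - 0\right) + c} = \frac{1}{\left(-4 + 0\right) + c} = \frac{1}{-4 + c}$)
$266383 - \frac{150059}{A{\left(-91,m{\left(13 \right)} \right)}} = 266383 - \frac{150059}{\frac{1}{-4 + 2 \cdot 13}} = 266383 - \frac{150059}{\frac{1}{-4 + 26}} = 266383 - \frac{150059}{\frac{1}{22}} = 266383 - 150059 \frac{1}{\frac{1}{22}} = 266383 - 3301298 = -3034915$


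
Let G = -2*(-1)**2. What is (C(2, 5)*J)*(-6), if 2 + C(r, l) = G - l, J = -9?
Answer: -486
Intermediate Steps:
G = -2 (G = -2*1 = -2)
C(r, l) = -4 - l (C(r, l) = -2 + (-2 - l) = -4 - l)
(C(2, 5)*J)*(-6) = ((-4 - 1*5)*(-9))*(-6) = ((-4 - 5)*(-9))*(-6) = -9*(-9)*(-6) = 81*(-6) = -486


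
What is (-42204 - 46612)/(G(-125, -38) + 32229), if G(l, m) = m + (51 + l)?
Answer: -88816/32117 ≈ -2.7654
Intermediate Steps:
G(l, m) = 51 + l + m
(-42204 - 46612)/(G(-125, -38) + 32229) = (-42204 - 46612)/((51 - 125 - 38) + 32229) = -88816/(-112 + 32229) = -88816/32117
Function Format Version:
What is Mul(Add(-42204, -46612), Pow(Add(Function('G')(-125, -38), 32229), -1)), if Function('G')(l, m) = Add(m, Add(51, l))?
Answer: Rational(-88816, 32117) ≈ -2.7654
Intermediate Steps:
Function('G')(l, m) = Add(51, l, m)
Mul(Add(-42204, -46612), Pow(Add(Function('G')(-125, -38), 32229), -1)) = Mul(Add(-42204, -46612), Pow(Add(Add(51, -125, -38), 32229), -1)) = Mul(-88816, Pow(Add(-112, 32229), -1)) = Mul(-88816, Pow(32117, -1)) = Mul(-88816, Rational(1, 32117)) = Rational(-88816, 32117)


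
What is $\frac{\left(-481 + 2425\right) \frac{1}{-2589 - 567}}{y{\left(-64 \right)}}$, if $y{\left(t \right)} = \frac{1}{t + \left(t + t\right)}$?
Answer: $\frac{31104}{263} \approx 118.27$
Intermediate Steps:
$y{\left(t \right)} = \frac{1}{3 t}$ ($y{\left(t \right)} = \frac{1}{t + 2 t} = \frac{1}{3 t}$)
$\frac{\left(-481 + 2425\right) \frac{1}{-2589 - 567}}{y{\left(-64 \right)}} = \frac{\left(-481 + 2425\right) \frac{1}{-2589 - 567}}{\frac{1}{3} \frac{1}{-64}} = \frac{1944 \frac{1}{-3156}}{\frac{1}{3} \left(- \frac{1}{64}\right)} = \frac{1944 \left(- \frac{1}{3156}\right)}{- \frac{1}{192}} = \left(- \frac{162}{263}\right) \left(-192\right) = \frac{31104}{263}$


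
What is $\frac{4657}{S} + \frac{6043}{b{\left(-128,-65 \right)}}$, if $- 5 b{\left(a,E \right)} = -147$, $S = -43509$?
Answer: $\frac{437979952}{2131941} \approx 205.44$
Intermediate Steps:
$b{\left(a,E \right)} = \frac{147}{5}$ ($b{\left(a,E \right)} = \left(- \frac{1}{5}\right) \left(-147\right) = \frac{147}{5}$)
$\frac{4657}{S} + \frac{6043}{b{\left(-128,-65 \right)}} = \frac{4657}{-43509} + \frac{6043}{\frac{147}{5}} = 4657 \left(- \frac{1}{43509}\right) + 6043 \cdot \frac{5}{147} = - \frac{4657}{43509} + \frac{30215}{147} = \frac{437979952}{2131941}$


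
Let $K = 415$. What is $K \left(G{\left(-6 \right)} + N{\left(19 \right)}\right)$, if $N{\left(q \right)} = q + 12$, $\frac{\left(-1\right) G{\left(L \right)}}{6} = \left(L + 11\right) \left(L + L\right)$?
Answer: $162265$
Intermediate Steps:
$G{\left(L \right)} = - 12 L \left(11 + L\right)$ ($G{\left(L \right)} = - 6 \left(L + 11\right) \left(L + L\right) = - 6 \left(11 + L\right) 2 L = - 6 \cdot 2 L \left(11 + L\right) = - 12 L \left(11 + L\right)$)
$N{\left(q \right)} = 12 + q$
$K \left(G{\left(-6 \right)} + N{\left(19 \right)}\right) = 415 \left(\left(-12\right) \left(-6\right) \left(11 - 6\right) + \left(12 + 19\right)\right) = 415 \left(\left(-12\right) \left(-6\right) 5 + 31\right) = 415 \left(360 + 31\right) = 415 \cdot 391 = 162265$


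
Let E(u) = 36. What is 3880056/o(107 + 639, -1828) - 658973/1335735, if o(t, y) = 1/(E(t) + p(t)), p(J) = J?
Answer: 4052892201448147/1335735 ≈ 3.0342e+9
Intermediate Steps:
o(t, y) = 1/(36 + t)
3880056/o(107 + 639, -1828) - 658973/1335735 = 3880056/(1/(36 + (107 + 639))) - 658973/1335735 = 3880056/(1/(36 + 746)) - 658973*1/1335735 = 3880056/(1/782) - 658973/1335735 = 3880056*782 - 658973/1335735 = 3034203792 - 658973/1335735 = 4052892201448147/1335735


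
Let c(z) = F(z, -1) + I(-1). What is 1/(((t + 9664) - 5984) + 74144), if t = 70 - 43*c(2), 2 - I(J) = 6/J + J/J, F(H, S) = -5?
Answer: 1/77808 ≈ 1.2852e-5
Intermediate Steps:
I(J) = 1 - 6/J (I(J) = 2 - (6/J + J/J) = 2 - (6/J + 1) = 2 - (1 + 6/J) = 2 + (-1 - 6/J) = 1 - 6/J)
c(z) = 2 (c(z) = -5 + (-6 - 1)/(-1) = -5 - 1*(-7) = -5 + 7 = 2)
t = -16 (t = 70 - 43*2 = 70 - 86 = -16)
1/(((t + 9664) - 5984) + 74144) = 1/(((-16 + 9664) - 5984) + 74144) = 1/((9648 - 5984) + 74144) = 1/(3664 + 74144) = 1/77808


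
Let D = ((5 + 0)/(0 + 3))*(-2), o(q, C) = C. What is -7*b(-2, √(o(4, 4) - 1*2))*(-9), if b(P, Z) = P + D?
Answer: -336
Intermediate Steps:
D = -10/3 (D = (5/3)*(-2) = -10/3 ≈ -3.3333)
b(P, Z) = -10/3 + P (b(P, Z) = P - 10/3 = -10/3 + P)
-7*b(-2, √(o(4, 4) - 1*2))*(-9) = -7*(-10/3 - 2)*(-9) = -(-112)/3*(-9) = -7*(-16/3)*(-9) = (112/3)*(-9) = -336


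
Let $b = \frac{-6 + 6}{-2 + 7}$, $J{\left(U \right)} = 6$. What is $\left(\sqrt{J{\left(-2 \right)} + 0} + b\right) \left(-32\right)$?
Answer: $- 32 \sqrt{6} \approx -78.384$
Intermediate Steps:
$b = 0$ ($b = \frac{0}{5} = 0 \cdot \frac{1}{5} = 0$)
$\left(\sqrt{J{\left(-2 \right)} + 0} + b\right) \left(-32\right) = \left(\sqrt{6 + 0} + 0\right) \left(-32\right) = \left(\sqrt{6} + 0\right) \left(-32\right) = \sqrt{6} \left(-32\right) = - 32 \sqrt{6}$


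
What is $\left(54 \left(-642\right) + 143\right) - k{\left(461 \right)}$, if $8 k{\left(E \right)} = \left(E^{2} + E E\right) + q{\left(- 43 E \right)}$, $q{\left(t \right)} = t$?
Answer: $- \frac{681419}{8} \approx -85177.0$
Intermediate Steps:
$k{\left(E \right)} = - \frac{43 E}{8} + \frac{E^{2}}{4}$ ($k{\left(E \right)} = \frac{\left(E^{2} + E E\right) - 43 E}{8} = \frac{\left(E^{2} + E^{2}\right) - 43 E}{8} = \frac{2 E^{2} - 43 E}{8} = \frac{- 43 E + 2 E^{2}}{8} = - \frac{43 E}{8} + \frac{E^{2}}{4}$)
$\left(54 \left(-642\right) + 143\right) - k{\left(461 \right)} = \left(54 \left(-642\right) + 143\right) - \frac{1}{8} \cdot 461 \left(-43 + 2 \cdot 461\right) = \left(-34668 + 143\right) - \frac{1}{8} \cdot 461 \left(-43 + 922\right) = -34525 - \frac{1}{8} \cdot 461 \cdot 879 = -34525 - \frac{405219}{8} = - \frac{681419}{8}$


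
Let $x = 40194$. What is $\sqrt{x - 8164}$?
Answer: $\sqrt{32030} \approx 178.97$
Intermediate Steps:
$\sqrt{x - 8164} = \sqrt{40194 - 8164} = \sqrt{32030}$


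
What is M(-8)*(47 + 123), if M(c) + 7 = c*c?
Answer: 9690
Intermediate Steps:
M(c) = -7 + c² (M(c) = -7 + c*c = -7 + c²)
M(-8)*(47 + 123) = (-7 + (-8)²)*(47 + 123) = (-7 + 64)*170 = 57*170 = 9690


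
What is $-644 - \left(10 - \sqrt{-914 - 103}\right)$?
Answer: $-654 + 3 i \sqrt{113} \approx -654.0 + 31.89 i$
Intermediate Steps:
$-644 - \left(10 - \sqrt{-914 - 103}\right) = -644 - \left(10 - \sqrt{-1017}\right) = -644 - \left(10 - 3 i \sqrt{113}\right) = -654 + 3 i \sqrt{113}$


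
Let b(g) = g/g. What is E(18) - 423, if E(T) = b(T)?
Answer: -422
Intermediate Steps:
b(g) = 1
E(T) = 1
E(18) - 423 = 1 - 423 = -422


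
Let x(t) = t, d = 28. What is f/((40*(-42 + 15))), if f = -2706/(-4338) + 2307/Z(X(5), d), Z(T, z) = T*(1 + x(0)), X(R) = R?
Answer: -208777/488025 ≈ -0.42780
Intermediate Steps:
Z(T, z) = T (Z(T, z) = T*(1 + 0) = T*1 = T)
f = 1670216/3615 (f = -2706/(-4338) + 2307/5 = -2706*(-1/4338) + 2307*(1/5) = 451/723 + 2307/5 = 1670216/3615 ≈ 462.02)
f/((40*(-42 + 15))) = 1670216/(3615*((40*(-42 + 15)))) = 1670216/(3615*((40*(-27)))) = (1670216/3615)/(-1080) = (1670216/3615)*(-1/1080) = -208777/488025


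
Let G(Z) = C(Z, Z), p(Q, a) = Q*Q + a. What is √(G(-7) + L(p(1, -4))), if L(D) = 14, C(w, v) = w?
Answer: √7 ≈ 2.6458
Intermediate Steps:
p(Q, a) = a + Q² (p(Q, a) = Q² + a = a + Q²)
G(Z) = Z
√(G(-7) + L(p(1, -4))) = √(-7 + 14) = √7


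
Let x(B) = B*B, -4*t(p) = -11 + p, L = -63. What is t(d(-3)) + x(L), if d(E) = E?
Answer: 7945/2 ≈ 3972.5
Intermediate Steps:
t(p) = 11/4 - p/4 (t(p) = -(-11 + p)/4 = 11/4 - p/4)
x(B) = B**2
t(d(-3)) + x(L) = (11/4 - 1/4*(-3)) + (-63)**2 = (11/4 + 3/4) + 3969 = 7/2 + 3969 = 7945/2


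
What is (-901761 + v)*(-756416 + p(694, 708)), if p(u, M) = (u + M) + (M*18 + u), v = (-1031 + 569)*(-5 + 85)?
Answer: 696132964296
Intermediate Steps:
v = -36960 (v = -462*80 = -36960)
p(u, M) = 2*u + 19*M (p(u, M) = (M + u) + (18*M + u) = (M + u) + (u + 18*M) = 2*u + 19*M)
(-901761 + v)*(-756416 + p(694, 708)) = (-901761 - 36960)*(-756416 + (2*694 + 19*708)) = -938721*(-756416 + (1388 + 13452)) = -938721*(-756416 + 14840) = -938721*(-741576) = 696132964296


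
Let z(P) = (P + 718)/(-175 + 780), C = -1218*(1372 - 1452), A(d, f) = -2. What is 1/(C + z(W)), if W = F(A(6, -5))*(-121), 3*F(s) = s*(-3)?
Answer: 605/58951676 ≈ 1.0263e-5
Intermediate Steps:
F(s) = -s (F(s) = (s*(-3))/3 = (-3*s)/3 = -s)
W = -242 (W = -1*(-2)*(-121) = 2*(-121) = -242)
C = 97440 (C = -1218*(-80) = 97440)
z(P) = 718/605 + P/605 (z(P) = (718 + P)/605 = (718 + P)*(1/605) = 718/605 + P/605)
1/(C + z(W)) = 1/(97440 + (718/605 + (1/605)*(-242))) = 1/(97440 + (718/605 - ⅖)) = 1/(97440 + 476/605) = 1/(58951676/605) = 605/58951676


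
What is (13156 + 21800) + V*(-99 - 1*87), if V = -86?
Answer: 50952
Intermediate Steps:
(13156 + 21800) + V*(-99 - 1*87) = (13156 + 21800) - 86*(-99 - 1*87) = 34956 - 86*(-99 - 87) = 34956 - 86*(-186) = 34956 + 15996 = 50952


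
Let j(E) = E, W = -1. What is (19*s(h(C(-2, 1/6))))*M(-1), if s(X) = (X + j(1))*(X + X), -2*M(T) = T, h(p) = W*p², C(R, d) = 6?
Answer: 23940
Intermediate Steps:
h(p) = -p²
M(T) = -T/2
s(X) = 2*X*(1 + X) (s(X) = (X + 1)*(X + X) = (1 + X)*(2*X) = 2*X*(1 + X))
(19*s(h(C(-2, 1/6))))*M(-1) = (19*(2*(-1*6²)*(1 - 1*6²)))*(-½*(-1)) = (19*(2*(-1*36)*(1 - 1*36)))*(½) = (19*(2*(-36)*(1 - 36)))*(½) = (19*(2*(-36)*(-35)))*(½) = (19*2520)*(½) = 47880*(½) = 23940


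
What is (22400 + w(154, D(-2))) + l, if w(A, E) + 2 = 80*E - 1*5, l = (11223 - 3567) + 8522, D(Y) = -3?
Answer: 38331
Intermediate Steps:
l = 16178 (l = 7656 + 8522 = 16178)
w(A, E) = -7 + 80*E (w(A, E) = -2 + (80*E - 1*5) = -2 + (80*E - 5) = -2 + (-5 + 80*E) = -7 + 80*E)
(22400 + w(154, D(-2))) + l = (22400 + (-7 + 80*(-3))) + 16178 = (22400 + (-7 - 240)) + 16178 = (22400 - 247) + 16178 = 22153 + 16178 = 38331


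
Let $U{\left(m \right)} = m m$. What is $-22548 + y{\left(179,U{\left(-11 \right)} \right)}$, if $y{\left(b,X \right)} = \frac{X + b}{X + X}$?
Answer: $- \frac{2728158}{121} \approx -22547.0$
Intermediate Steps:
$U{\left(m \right)} = m^{2}$
$y{\left(b,X \right)} = \frac{X + b}{2 X}$
$-22548 + y{\left(179,U{\left(-11 \right)} \right)} = -22548 + \frac{\left(-11\right)^{2} + 179}{2 \left(-11\right)^{2}} = -22548 + \frac{121 + 179}{2 \cdot 121} = -22548 + \frac{1}{2} \cdot \frac{1}{121} \cdot 300 = -22548 + \frac{150}{121} = - \frac{2728158}{121}$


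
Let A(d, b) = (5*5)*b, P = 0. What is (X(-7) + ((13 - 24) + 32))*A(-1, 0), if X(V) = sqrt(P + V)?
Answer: 0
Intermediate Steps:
A(d, b) = 25*b
X(V) = sqrt(V) (X(V) = sqrt(0 + V) = sqrt(V))
(X(-7) + ((13 - 24) + 32))*A(-1, 0) = (sqrt(-7) + ((13 - 24) + 32))*(25*0) = (I*sqrt(7) + (-11 + 32))*0 = (I*sqrt(7) + 21)*0 = (21 + I*sqrt(7))*0 = 0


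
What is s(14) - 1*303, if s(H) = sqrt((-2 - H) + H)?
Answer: -303 + I*sqrt(2) ≈ -303.0 + 1.4142*I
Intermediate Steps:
s(H) = I*sqrt(2) (s(H) = sqrt(-2) = I*sqrt(2))
s(14) - 1*303 = I*sqrt(2) - 1*303 = I*sqrt(2) - 303 = -303 + I*sqrt(2)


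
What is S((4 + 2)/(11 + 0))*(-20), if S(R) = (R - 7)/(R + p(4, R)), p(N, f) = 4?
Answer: 142/5 ≈ 28.400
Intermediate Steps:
S(R) = (-7 + R)/(4 + R) (S(R) = (R - 7)/(R + 4) = (-7 + R)/(4 + R))
S((4 + 2)/(11 + 0))*(-20) = ((-7 + (4 + 2)/(11 + 0))/(4 + (4 + 2)/(11 + 0)))*(-20) = ((-7 + 6/11)/(4 + 6/11))*(-20) = (-71/11/(50/11))*(-20) = ((11/50)*(-71/11))*(-20) = -71/50*(-20) = 142/5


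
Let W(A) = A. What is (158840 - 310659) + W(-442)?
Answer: -152261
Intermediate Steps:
(158840 - 310659) + W(-442) = (158840 - 310659) - 442 = -151819 - 442 = -152261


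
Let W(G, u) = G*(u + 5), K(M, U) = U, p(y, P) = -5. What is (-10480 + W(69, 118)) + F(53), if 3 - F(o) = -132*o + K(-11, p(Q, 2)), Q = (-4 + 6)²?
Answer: 5011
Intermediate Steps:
Q = 4 (Q = 2² = 4)
W(G, u) = G*(5 + u)
F(o) = 8 + 132*o (F(o) = 3 - (-132*o - 5) = 3 - (-5 - 132*o) = 3 + (5 + 132*o) = 8 + 132*o)
(-10480 + W(69, 118)) + F(53) = (-10480 + 69*(5 + 118)) + (8 + 132*53) = (-10480 + 69*123) + (8 + 6996) = (-10480 + 8487) + 7004 = -1993 + 7004 = 5011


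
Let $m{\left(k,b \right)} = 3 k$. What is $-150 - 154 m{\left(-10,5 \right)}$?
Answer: $4470$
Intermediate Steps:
$-150 - 154 m{\left(-10,5 \right)} = -150 - 154 \cdot 3 \left(-10\right) = -150 - -4620 = -150 + 4620 = 4470$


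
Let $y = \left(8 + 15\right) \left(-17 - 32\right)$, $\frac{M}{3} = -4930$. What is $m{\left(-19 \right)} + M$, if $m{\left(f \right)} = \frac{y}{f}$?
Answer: $- \frac{279883}{19} \approx -14731.0$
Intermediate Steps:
$M = -14790$ ($M = 3 \left(-4930\right) = -14790$)
$y = -1127$ ($y = 23 \left(-49\right) = -1127$)
$m{\left(f \right)} = - \frac{1127}{f}$
$m{\left(-19 \right)} + M = - \frac{1127}{-19} - 14790 = \left(-1127\right) \left(- \frac{1}{19}\right) - 14790 = \frac{1127}{19} - 14790 = - \frac{279883}{19}$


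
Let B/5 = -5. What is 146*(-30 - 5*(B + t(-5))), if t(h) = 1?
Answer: 13140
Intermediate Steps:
B = -25 (B = 5*(-5) = -25)
146*(-30 - 5*(B + t(-5))) = 146*(-30 - 5*(-25 + 1)) = 146*(-30 - 5*(-24)) = 146*(-30 + 120) = 146*90 = 13140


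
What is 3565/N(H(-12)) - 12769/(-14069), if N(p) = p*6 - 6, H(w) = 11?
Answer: 10184425/168828 ≈ 60.324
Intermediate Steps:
N(p) = -6 + 6*p (N(p) = 6*p - 6 = -6 + 6*p)
3565/N(H(-12)) - 12769/(-14069) = 3565/(-6 + 6*11) - 12769/(-14069) = 3565/(-6 + 66) - 12769*(-1/14069) = 3565/60 + 12769/14069 = 3565*(1/60) + 12769/14069 = 713/12 + 12769/14069 = 10184425/168828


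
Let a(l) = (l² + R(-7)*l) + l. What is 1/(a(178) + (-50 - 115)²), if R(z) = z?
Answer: 1/57841 ≈ 1.7289e-5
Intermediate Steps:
a(l) = l² - 6*l (a(l) = (l² - 7*l) + l = l² - 6*l)
1/(a(178) + (-50 - 115)²) = 1/(178*(-6 + 178) + (-50 - 115)²) = 1/(178*172 + (-165)²) = 1/(30616 + 27225) = 1/57841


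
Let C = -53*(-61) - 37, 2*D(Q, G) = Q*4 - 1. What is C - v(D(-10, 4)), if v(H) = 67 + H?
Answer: 6299/2 ≈ 3149.5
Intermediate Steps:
D(Q, G) = -½ + 2*Q (D(Q, G) = (Q*4 - 1)/2 = (4*Q - 1)/2 = (-1 + 4*Q)/2 = -½ + 2*Q)
C = 3196 (C = 3233 - 37 = 3196)
C - v(D(-10, 4)) = 3196 - (67 + (-½ + 2*(-10))) = 3196 - (67 + (-½ - 20)) = 3196 - (67 - 41/2) = 3196 - 1*93/2 = 3196 - 93/2 = 6299/2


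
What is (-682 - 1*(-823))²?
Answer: 19881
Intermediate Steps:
(-682 - 1*(-823))² = (-682 + 823)² = 141² = 19881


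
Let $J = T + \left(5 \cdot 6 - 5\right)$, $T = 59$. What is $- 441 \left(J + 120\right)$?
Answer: $-89964$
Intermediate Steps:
$J = 84$ ($J = 59 + \left(5 \cdot 6 - 5\right) = 59 + \left(30 - 5\right) = 59 + 25 = 84$)
$- 441 \left(J + 120\right) = - 441 \left(84 + 120\right) = \left(-441\right) 204 = -89964$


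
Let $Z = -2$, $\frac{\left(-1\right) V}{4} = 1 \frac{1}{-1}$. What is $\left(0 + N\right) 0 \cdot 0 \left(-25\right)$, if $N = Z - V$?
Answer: $0$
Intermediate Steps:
$V = 4$ ($V = - 4 \cdot 1 \frac{1}{-1} = - 4 \cdot 1 \left(-1\right) = \left(-4\right) \left(-1\right) = 4$)
$N = -6$ ($N = -2 - 4 = -6$)
$\left(0 + N\right) 0 \cdot 0 \left(-25\right) = \left(0 - 6\right) 0 \cdot 0 \left(-25\right) = \left(-6\right) 0 \cdot 0 = 0 \cdot 0 = 0$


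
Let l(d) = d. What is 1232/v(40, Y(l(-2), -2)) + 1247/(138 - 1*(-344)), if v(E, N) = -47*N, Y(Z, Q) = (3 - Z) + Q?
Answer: -417997/67962 ≈ -6.1505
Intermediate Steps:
Y(Z, Q) = 3 + Q - Z
1232/v(40, Y(l(-2), -2)) + 1247/(138 - 1*(-344)) = 1232/((-47*(3 - 2 - 1*(-2)))) + 1247/(138 - 1*(-344)) = 1232/((-47*(3 - 2 + 2))) + 1247/(138 + 344) = 1232/((-47*3)) + 1247/482 = 1232/(-141) + 1247*(1/482) = 1232*(-1/141) + 1247/482 = -1232/141 + 1247/482 = -417997/67962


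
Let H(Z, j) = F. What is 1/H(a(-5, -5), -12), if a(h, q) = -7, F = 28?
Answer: 1/28 ≈ 0.035714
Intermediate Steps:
H(Z, j) = 28
1/H(a(-5, -5), -12) = 1/28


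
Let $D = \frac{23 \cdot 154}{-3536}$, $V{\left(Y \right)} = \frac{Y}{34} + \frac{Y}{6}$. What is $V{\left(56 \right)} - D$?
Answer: $\frac{63553}{5304} \approx 11.982$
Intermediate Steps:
$V{\left(Y \right)} = \frac{10 Y}{51}$ ($V{\left(Y \right)} = Y \frac{1}{34} + Y \frac{1}{6} = \frac{Y}{34} + \frac{Y}{6} = \frac{10 Y}{51}$)
$D = - \frac{1771}{1768}$ ($D = 3542 \left(- \frac{1}{3536}\right) = - \frac{1771}{1768} \approx -1.0017$)
$V{\left(56 \right)} - D = \frac{10}{51} \cdot 56 - - \frac{1771}{1768} = \frac{560}{51} + \frac{1771}{1768} = \frac{63553}{5304}$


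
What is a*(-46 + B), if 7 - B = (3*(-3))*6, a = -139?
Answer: -2085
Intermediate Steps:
B = 61 (B = 7 - 3*(-3)*6 = 7 - (-9)*6 = 7 - 1*(-54) = 7 + 54 = 61)
a*(-46 + B) = -139*(-46 + 61) = -139*15 = -2085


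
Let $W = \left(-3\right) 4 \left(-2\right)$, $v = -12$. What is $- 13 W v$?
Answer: $3744$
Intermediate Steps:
$W = 24$ ($W = \left(-12\right) \left(-2\right) = 24$)
$- 13 W v = \left(-13\right) 24 \left(-12\right) = \left(-312\right) \left(-12\right) = 3744$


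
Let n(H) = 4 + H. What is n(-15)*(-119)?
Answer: 1309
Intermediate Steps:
n(-15)*(-119) = (4 - 15)*(-119) = -11*(-119) = 1309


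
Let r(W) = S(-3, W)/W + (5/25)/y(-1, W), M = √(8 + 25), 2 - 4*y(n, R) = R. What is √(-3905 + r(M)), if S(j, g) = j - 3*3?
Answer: √(23586530 - 11810425*√33)/(55*√(-2 + √33)) ≈ 62.508*I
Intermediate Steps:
y(n, R) = ½ - R/4
S(j, g) = -9 + j (S(j, g) = j - 9 = -9 + j)
M = √33 ≈ 5.7446
r(W) = -12/W + 1/(5*(½ - W/4)) (r(W) = (-9 - 3)/W + (5/25)/(½ - W/4) = -12/W + (5*(1/25))/(½ - W/4) = -12/W + 1/(5*(½ - W/4)))
√(-3905 + r(M)) = √(-3905 + 8*(15 - 8*√33)/(5*(√33)*(-2 + √33))) = √(-3905 + 8*(√33/33)*(15 - 8*√33)/(5*(-2 + √33))) = √(-3905 + 8*√33*(15 - 8*√33)/(165*(-2 + √33)))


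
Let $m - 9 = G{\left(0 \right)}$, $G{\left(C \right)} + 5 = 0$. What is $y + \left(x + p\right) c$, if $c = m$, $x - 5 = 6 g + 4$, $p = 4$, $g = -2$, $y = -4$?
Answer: $0$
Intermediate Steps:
$G{\left(C \right)} = -5$ ($G{\left(C \right)} = -5 + 0 = -5$)
$x = -3$ ($x = 5 + \left(6 \left(-2\right) + 4\right) = 5 + \left(-12 + 4\right) = 5 - 8 = -3$)
$m = 4$ ($m = 9 - 5 = 4$)
$c = 4$
$y + \left(x + p\right) c = -4 + \left(-3 + 4\right) 4 = -4 + 1 \cdot 4 = -4 + 4 = 0$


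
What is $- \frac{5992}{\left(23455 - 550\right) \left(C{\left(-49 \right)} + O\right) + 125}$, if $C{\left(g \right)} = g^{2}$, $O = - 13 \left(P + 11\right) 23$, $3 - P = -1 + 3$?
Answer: $\frac{2996}{13594055} \approx 0.00022039$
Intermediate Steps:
$P = 1$ ($P = 3 - \left(-1 + 3\right) = 3 - 2 = 1$)
$O = -3588$ ($O = - 13 \left(1 + 11\right) 23 = \left(-13\right) 12 \cdot 23 = \left(-156\right) 23 = -3588$)
$- \frac{5992}{\left(23455 - 550\right) \left(C{\left(-49 \right)} + O\right) + 125} = - \frac{5992}{\left(23455 - 550\right) \left(\left(-49\right)^{2} - 3588\right) + 125} = - \frac{5992}{\left(23455 + \left(-5284 + 4734\right)\right) \left(2401 - 3588\right) + 125} = - \frac{5992}{\left(23455 - 550\right) \left(-1187\right) + 125} = - \frac{5992}{22905 \left(-1187\right) + 125} = - \frac{5992}{-27188235 + 125} = - \frac{5992}{-27188110} = \left(-5992\right) \left(- \frac{1}{27188110}\right) = \frac{2996}{13594055}$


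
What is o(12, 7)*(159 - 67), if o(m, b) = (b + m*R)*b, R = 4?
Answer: 35420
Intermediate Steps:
o(m, b) = b*(b + 4*m) (o(m, b) = (b + m*4)*b = (b + 4*m)*b = b*(b + 4*m))
o(12, 7)*(159 - 67) = (7*(7 + 4*12))*(159 - 67) = (7*(7 + 48))*92 = (7*55)*92 = 385*92 = 35420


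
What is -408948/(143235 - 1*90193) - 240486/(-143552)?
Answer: -11487361221/1903571296 ≈ -6.0346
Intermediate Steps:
-408948/(143235 - 1*90193) - 240486/(-143552) = -408948/(143235 - 90193) - 240486*(-1/143552) = -408948/53042 + 120243/71776 = -408948*1/53042 + 120243/71776 = -204474/26521 + 120243/71776 = -11487361221/1903571296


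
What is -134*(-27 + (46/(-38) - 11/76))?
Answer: 144385/38 ≈ 3799.6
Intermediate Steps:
-134*(-27 + (46/(-38) - 11/76)) = -134*(-27 + (46*(-1/38) - 11*1/76)) = -134*(-27 + (-23/19 - 11/76)) = -134*(-27 - 103/76) = -134*(-2155/76) = 144385/38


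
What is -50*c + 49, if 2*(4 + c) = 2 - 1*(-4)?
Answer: 99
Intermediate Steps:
c = -1 (c = -4 + (2 - 1*(-4))/2 = -4 + (2 + 4)/2 = -4 + (½)*6 = -4 + 3 = -1)
-50*c + 49 = -50*(-1) + 49 = 50 + 49 = 99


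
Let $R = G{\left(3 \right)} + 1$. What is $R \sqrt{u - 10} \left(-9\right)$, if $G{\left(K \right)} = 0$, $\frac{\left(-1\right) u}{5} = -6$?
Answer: $- 18 \sqrt{5} \approx -40.249$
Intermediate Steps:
$u = 30$ ($u = \left(-5\right) \left(-6\right) = 30$)
$R = 1$ ($R = 0 + 1 = 1$)
$R \sqrt{u - 10} \left(-9\right) = 1 \sqrt{30 - 10} \left(-9\right) = 1 \sqrt{20} \left(-9\right) = 1 \cdot 2 \sqrt{5} \left(-9\right) = 2 \sqrt{5} \left(-9\right) = - 18 \sqrt{5}$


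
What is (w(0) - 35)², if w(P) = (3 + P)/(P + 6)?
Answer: 4761/4 ≈ 1190.3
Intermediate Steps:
w(P) = (3 + P)/(6 + P)
(w(0) - 35)² = ((3 + 0)/(6 + 0) - 35)² = (3/6 - 35)² = ((⅙)*3 - 35)² = (½ - 35)² = (-69/2)² = 4761/4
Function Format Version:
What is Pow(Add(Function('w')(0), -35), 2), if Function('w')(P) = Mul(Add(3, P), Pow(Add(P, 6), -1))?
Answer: Rational(4761, 4) ≈ 1190.3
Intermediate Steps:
Function('w')(P) = Mul(Pow(Add(6, P), -1), Add(3, P)) (Function('w')(P) = Mul(Add(3, P), Pow(Add(6, P), -1)) = Mul(Pow(Add(6, P), -1), Add(3, P)))
Pow(Add(Function('w')(0), -35), 2) = Pow(Add(Mul(Pow(Add(6, 0), -1), Add(3, 0)), -35), 2) = Pow(Add(Mul(Pow(6, -1), 3), -35), 2) = Pow(Add(Mul(Rational(1, 6), 3), -35), 2) = Pow(Add(Rational(1, 2), -35), 2) = Pow(Rational(-69, 2), 2) = Rational(4761, 4)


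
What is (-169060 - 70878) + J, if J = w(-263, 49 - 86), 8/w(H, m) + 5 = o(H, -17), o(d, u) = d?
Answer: -16075848/67 ≈ -2.3994e+5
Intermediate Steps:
w(H, m) = 8/(-5 + H)
J = -2/67 (J = 8/(-5 - 263) = 8/(-268) = 8*(-1/268) = -2/67 ≈ -0.029851)
(-169060 - 70878) + J = (-169060 - 70878) - 2/67 = -239938 - 2/67 = -16075848/67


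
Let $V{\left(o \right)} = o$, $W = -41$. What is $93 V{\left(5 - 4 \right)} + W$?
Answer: $52$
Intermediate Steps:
$93 V{\left(5 - 4 \right)} + W = 93 \left(5 - 4\right) - 41 = 93 \cdot 1 - 41 = 93 - 41 = 52$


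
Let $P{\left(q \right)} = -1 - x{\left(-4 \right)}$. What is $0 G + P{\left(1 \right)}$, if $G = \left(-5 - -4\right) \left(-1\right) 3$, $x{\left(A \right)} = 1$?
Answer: $-2$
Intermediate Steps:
$G = 3$ ($G = \left(-5 + 4\right) \left(-1\right) 3 = \left(-1\right) \left(-1\right) 3 = 1 \cdot 3 = 3$)
$P{\left(q \right)} = -2$ ($P{\left(q \right)} = -1 - 1 = -2$)
$0 G + P{\left(1 \right)} = 0 \cdot 3 - 2 = 0 - 2 = -2$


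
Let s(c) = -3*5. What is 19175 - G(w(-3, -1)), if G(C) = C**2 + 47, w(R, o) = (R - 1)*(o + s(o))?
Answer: 15032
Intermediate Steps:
s(c) = -15
w(R, o) = (-1 + R)*(-15 + o) (w(R, o) = (R - 1)*(o - 15) = (-1 + R)*(-15 + o))
G(C) = 47 + C**2
19175 - G(w(-3, -1)) = 19175 - (47 + (15 - 1*(-1) - 15*(-3) - 3*(-1))**2) = 19175 - (47 + (15 + 1 + 45 + 3)**2) = 19175 - (47 + 64**2) = 19175 - (47 + 4096) = 19175 - 1*4143 = 19175 - 4143 = 15032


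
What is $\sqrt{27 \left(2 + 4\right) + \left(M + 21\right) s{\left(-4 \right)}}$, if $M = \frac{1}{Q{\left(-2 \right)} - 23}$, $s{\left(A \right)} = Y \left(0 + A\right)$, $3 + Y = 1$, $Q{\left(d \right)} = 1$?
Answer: $\frac{7 \sqrt{814}}{11} \approx 18.156$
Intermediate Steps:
$Y = -2$ ($Y = -3 + 1 = -2$)
$s{\left(A \right)} = - 2 A$ ($s{\left(A \right)} = - 2 \left(0 + A\right) = - 2 A$)
$M = - \frac{1}{22}$ ($M = \frac{1}{1 - 23} = \frac{1}{-22} = - \frac{1}{22} \approx -0.045455$)
$\sqrt{27 \left(2 + 4\right) + \left(M + 21\right) s{\left(-4 \right)}} = \sqrt{27 \left(2 + 4\right) + \left(- \frac{1}{22} + 21\right) \left(\left(-2\right) \left(-4\right)\right)} = \sqrt{27 \cdot 6 + \frac{461}{22} \cdot 8} = \sqrt{162 + \frac{1844}{11}} = \sqrt{\frac{3626}{11}} = \frac{7 \sqrt{814}}{11}$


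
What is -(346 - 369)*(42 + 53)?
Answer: 2185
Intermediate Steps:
-(346 - 369)*(42 + 53) = -(-23)*95 = -1*(-2185) = 2185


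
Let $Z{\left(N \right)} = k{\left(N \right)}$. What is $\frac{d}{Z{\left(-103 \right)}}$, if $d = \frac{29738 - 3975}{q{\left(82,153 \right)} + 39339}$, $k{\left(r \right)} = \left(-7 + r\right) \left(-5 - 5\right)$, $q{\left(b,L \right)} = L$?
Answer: $\frac{25763}{43441200} \approx 0.00059305$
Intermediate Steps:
$k{\left(r \right)} = 70 - 10 r$ ($k{\left(r \right)} = \left(-7 + r\right) \left(-10\right) = 70 - 10 r$)
$Z{\left(N \right)} = 70 - 10 N$
$d = \frac{25763}{39492}$ ($d = \frac{29738 - 3975}{153 + 39339} = \frac{25763}{39492} \approx 0.65236$)
$\frac{d}{Z{\left(-103 \right)}} = \frac{25763}{39492 \left(70 - -1030\right)} = \frac{25763}{39492 \left(70 + 1030\right)} = \frac{25763}{39492 \cdot 1100} = \frac{25763}{39492} \cdot \frac{1}{1100} = \frac{25763}{43441200}$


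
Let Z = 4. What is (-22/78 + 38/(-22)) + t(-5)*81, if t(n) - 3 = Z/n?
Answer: 377929/2145 ≈ 176.19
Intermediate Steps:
t(n) = 3 + 4/n
(-22/78 + 38/(-22)) + t(-5)*81 = (-22/78 + 38/(-22)) + (3 + 4/(-5))*81 = (-22*1/78 + 38*(-1/22)) + (3 + 4*(-⅕))*81 = (-11/39 - 19/11) + (3 - ⅘)*81 = -862/429 + (11/5)*81 = -862/429 + 891/5 = 377929/2145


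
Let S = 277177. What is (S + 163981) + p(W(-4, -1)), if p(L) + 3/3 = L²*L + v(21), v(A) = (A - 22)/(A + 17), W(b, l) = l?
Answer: 16763927/38 ≈ 4.4116e+5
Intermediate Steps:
v(A) = (-22 + A)/(17 + A)
p(L) = -39/38 + L³ (p(L) = -1 + (L²*L + (-22 + 21)/(17 + 21)) = -1 + (L³ - 1/38) = -1 + (-1/38 + L³) = -39/38 + L³)
(S + 163981) + p(W(-4, -1)) = (277177 + 163981) + (-39/38 + (-1)³) = 441158 + (-39/38 - 1) = 441158 - 77/38 = 16763927/38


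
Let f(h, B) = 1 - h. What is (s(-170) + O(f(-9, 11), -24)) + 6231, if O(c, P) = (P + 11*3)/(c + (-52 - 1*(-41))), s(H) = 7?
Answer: 6229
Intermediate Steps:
O(c, P) = (33 + P)/(-11 + c) (O(c, P) = (P + 33)/(c + (-52 + 41)) = (33 + P)/(c - 11) = (33 + P)/(-11 + c))
(s(-170) + O(f(-9, 11), -24)) + 6231 = (7 + (33 - 24)/(-11 + (1 - 1*(-9)))) + 6231 = (7 + 9/(-11 + (1 + 9))) + 6231 = (7 + 9/(-11 + 10)) + 6231 = (7 + 9/(-1)) + 6231 = (7 - 1*9) + 6231 = (7 - 9) + 6231 = -2 + 6231 = 6229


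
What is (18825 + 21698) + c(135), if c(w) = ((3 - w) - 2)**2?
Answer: 58479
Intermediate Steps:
c(w) = (1 - w)**2
(18825 + 21698) + c(135) = (18825 + 21698) + (-1 + 135)**2 = 40523 + 134**2 = 40523 + 17956 = 58479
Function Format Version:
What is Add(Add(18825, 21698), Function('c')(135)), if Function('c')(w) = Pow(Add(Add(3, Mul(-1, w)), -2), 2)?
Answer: 58479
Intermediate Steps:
Function('c')(w) = Pow(Add(1, Mul(-1, w)), 2)
Add(Add(18825, 21698), Function('c')(135)) = Add(Add(18825, 21698), Pow(Add(-1, 135), 2)) = Add(40523, Pow(134, 2)) = Add(40523, 17956) = 58479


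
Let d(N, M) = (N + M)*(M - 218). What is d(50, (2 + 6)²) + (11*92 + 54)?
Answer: -16490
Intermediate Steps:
d(N, M) = (-218 + M)*(M + N) (d(N, M) = (M + N)*(-218 + M) = (-218 + M)*(M + N))
d(50, (2 + 6)²) + (11*92 + 54) = (((2 + 6)²)² - 218*(2 + 6)² - 218*50 + (2 + 6)²*50) + (11*92 + 54) = ((8²)² - 218*8² - 10900 + 8²*50) + (1012 + 54) = (64² - 218*64 - 10900 + 64*50) + 1066 = (4096 - 13952 - 10900 + 3200) + 1066 = -17556 + 1066 = -16490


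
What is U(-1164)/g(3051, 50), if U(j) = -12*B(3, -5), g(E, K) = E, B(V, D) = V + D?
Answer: 8/1017 ≈ 0.0078663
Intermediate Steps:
B(V, D) = D + V
U(j) = 24 (U(j) = -12*(-5 + 3) = -12*(-2) = 24)
U(-1164)/g(3051, 50) = 24/3051 = 24*(1/3051) = 8/1017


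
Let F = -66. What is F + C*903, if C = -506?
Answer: -456984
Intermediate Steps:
F + C*903 = -66 - 506*903 = -66 - 456918 = -456984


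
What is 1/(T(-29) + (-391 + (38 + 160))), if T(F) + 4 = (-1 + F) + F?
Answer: -1/256 ≈ -0.0039063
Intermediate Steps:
T(F) = -5 + 2*F (T(F) = -4 + ((-1 + F) + F) = -4 + (-1 + 2*F) = -5 + 2*F)
1/(T(-29) + (-391 + (38 + 160))) = 1/((-5 + 2*(-29)) + (-391 + (38 + 160))) = 1/((-5 - 58) + (-391 + 198)) = 1/(-63 - 193) = 1/(-256) = -1/256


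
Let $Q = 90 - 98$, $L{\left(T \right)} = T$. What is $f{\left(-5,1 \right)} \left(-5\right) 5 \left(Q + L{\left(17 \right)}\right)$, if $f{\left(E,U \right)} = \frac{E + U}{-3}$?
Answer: $-300$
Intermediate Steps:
$Q = -8$
$f{\left(E,U \right)} = - \frac{E}{3} - \frac{U}{3}$ ($f{\left(E,U \right)} = \left(E + U\right) \left(- \frac{1}{3}\right) = - \frac{E}{3} - \frac{U}{3}$)
$f{\left(-5,1 \right)} \left(-5\right) 5 \left(Q + L{\left(17 \right)}\right) = \left(\left(- \frac{1}{3}\right) \left(-5\right) - \frac{1}{3}\right) \left(-5\right) 5 \left(-8 + 17\right) = \left(\frac{5}{3} - \frac{1}{3}\right) \left(-5\right) 5 \cdot 9 = \frac{4}{3} \left(-5\right) 5 \cdot 9 = \left(- \frac{20}{3}\right) 5 \cdot 9 = \left(- \frac{100}{3}\right) 9 = -300$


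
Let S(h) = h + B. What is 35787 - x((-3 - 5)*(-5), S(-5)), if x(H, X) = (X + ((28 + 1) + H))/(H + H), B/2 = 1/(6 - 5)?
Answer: 1431447/40 ≈ 35786.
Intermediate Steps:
B = 2 (B = 2/(6 - 5) = 2/1 = 2*1 = 2)
S(h) = 2 + h (S(h) = h + 2 = 2 + h)
x(H, X) = (29 + H + X)/(2*H) (x(H, X) = (X + (29 + H))/((2*H)) = (29 + H + X)*(1/(2*H)) = (29 + H + X)/(2*H))
35787 - x((-3 - 5)*(-5), S(-5)) = 35787 - (29 + (-3 - 5)*(-5) + (2 - 5))/(2*((-3 - 5)*(-5))) = 35787 - (29 - 8*(-5) - 3)/(2*((-8*(-5)))) = 35787 - (29 + 40 - 3)/(2*40) = 35787 - 66/(2*40) = 35787 - 1*33/40 = 35787 - 33/40 = 1431447/40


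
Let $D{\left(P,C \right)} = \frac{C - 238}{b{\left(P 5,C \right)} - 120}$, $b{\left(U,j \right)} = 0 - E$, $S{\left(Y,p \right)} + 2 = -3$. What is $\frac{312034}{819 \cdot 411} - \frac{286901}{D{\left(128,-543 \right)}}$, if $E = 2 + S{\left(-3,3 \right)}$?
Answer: $- \frac{11298850970399}{262891629} \approx -42979.0$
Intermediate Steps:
$S{\left(Y,p \right)} = -5$ ($S{\left(Y,p \right)} = -2 - 3 = -5$)
$E = -3$ ($E = 2 - 5 = -3$)
$b{\left(U,j \right)} = 3$ ($b{\left(U,j \right)} = 0 - -3 = 0 + 3 = 3$)
$D{\left(P,C \right)} = \frac{238}{117} - \frac{C}{117}$ ($D{\left(P,C \right)} = \frac{C - 238}{3 - 120} = \frac{-238 + C}{-117} = \left(-238 + C\right) \left(- \frac{1}{117}\right) = \frac{238}{117} - \frac{C}{117}$)
$\frac{312034}{819 \cdot 411} - \frac{286901}{D{\left(128,-543 \right)}} = \frac{312034}{819 \cdot 411} - \frac{286901}{\frac{238}{117} - - \frac{181}{39}} = \frac{312034}{336609} - \frac{286901}{\frac{238}{117} + \frac{181}{39}} = 312034 \cdot \frac{1}{336609} - \frac{286901}{\frac{781}{117}} = \frac{312034}{336609} - \frac{33567417}{781} = - \frac{11298850970399}{262891629}$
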